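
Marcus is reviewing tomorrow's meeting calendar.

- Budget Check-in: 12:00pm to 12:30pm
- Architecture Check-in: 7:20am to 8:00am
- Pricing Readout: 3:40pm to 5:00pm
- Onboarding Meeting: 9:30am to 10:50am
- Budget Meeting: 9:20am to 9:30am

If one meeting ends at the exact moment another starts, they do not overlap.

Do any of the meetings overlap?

Sorted by start: Architecture Check-in, Budget Meeting, Onboarding Meeting, Budget Check-in, Pricing Readout.
Budget Meeting starts after Architecture Check-in ends, so Architecture Check-in has no further overlaps.
Onboarding Meeting starts exactly when Budget Meeting ends (back-to-back, no overlap), so Budget Meeting has no further overlaps.
Budget Check-in starts after Onboarding Meeting ends, so Onboarding Meeting has no further overlaps.
Pricing Readout starts after Budget Check-in ends.
Every pair is clear; the schedule has no overlaps.

No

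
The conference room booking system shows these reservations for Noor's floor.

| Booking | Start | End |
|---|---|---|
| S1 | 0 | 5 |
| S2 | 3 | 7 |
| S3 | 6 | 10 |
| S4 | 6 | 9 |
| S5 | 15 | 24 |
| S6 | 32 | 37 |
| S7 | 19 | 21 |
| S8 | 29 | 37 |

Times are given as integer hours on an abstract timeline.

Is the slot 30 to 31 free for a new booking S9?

S1: ends 5 at or before S9 starts 30 → clear.
S2: ends 7 at or before S9 starts 30 → clear.
S3: ends 10 at or before S9 starts 30 → clear.
S4: ends 9 at or before S9 starts 30 → clear.
S5: ends 24 at or before S9 starts 30 → clear.
S7: ends 21 at or before S9 starts 30 → clear.
S8: starts 29 before S9 ends 31, and ends 37 after S9 starts 30 → overlap.
S6: starts 32 at or after S9 ends 31 → clear.
S9 overlaps S8.

No — it overlaps S8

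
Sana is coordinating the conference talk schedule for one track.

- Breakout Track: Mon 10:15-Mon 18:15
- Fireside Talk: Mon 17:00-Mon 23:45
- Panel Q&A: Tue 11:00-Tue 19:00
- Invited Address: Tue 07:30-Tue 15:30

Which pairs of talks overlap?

Sorted by start: Breakout Track, Fireside Talk, Invited Address, Panel Q&A.
Fireside Talk starts before Breakout Track ends → Breakout Track and Fireside Talk overlap.
Invited Address starts after Breakout Track ends, so nothing later overlaps Breakout Track either.
Invited Address starts after Fireside Talk ends, so nothing later overlaps Fireside Talk either.
Panel Q&A starts before Invited Address ends → Invited Address and Panel Q&A overlap.

Breakout Track & Fireside Talk, Invited Address & Panel Q&A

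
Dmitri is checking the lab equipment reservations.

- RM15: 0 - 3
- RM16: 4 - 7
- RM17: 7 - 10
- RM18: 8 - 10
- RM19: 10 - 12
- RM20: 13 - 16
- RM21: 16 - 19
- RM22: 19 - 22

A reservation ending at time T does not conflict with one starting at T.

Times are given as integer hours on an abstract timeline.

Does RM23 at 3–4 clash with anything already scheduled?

RM15: ends 3 at or before RM23 starts 3 → clear.
RM16: starts 4 at or after RM23 ends 4 → clear.
RM17: starts 7 at or after RM23 ends 4 → clear.
RM18: starts 8 at or after RM23 ends 4 → clear.
RM19: starts 10 at or after RM23 ends 4 → clear.
RM20: starts 13 at or after RM23 ends 4 → clear.
RM21: starts 16 at or after RM23 ends 4 → clear.
RM22: starts 19 at or after RM23 ends 4 → clear.

No — it doesn't clash with anything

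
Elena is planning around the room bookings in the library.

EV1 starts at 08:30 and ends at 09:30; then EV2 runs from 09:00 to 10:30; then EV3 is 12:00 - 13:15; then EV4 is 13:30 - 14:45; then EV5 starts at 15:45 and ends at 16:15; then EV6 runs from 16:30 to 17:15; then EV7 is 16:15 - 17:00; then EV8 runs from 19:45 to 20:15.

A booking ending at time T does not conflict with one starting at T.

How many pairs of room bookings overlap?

Sorted by start: EV1, EV2, EV3, EV4, EV5, EV7, EV6, EV8.
EV2 starts before EV1 ends → EV1 and EV2 overlap.
EV3 starts after EV1 ends — done with EV1.
EV3 starts after EV2 ends — done with EV2.
EV4 starts after EV3 ends — done with EV3.
EV5 starts after EV4 ends — done with EV4.
EV7 starts exactly when EV5 ends (back-to-back, no overlap) — done with EV5.
EV6 starts before EV7 ends → EV7 and EV6 overlap.
EV8 starts after EV7 ends.
EV8 starts after EV6 ends.
Overlapping pairs: EV1 & EV2, EV6 & EV7 — 2 in total.

2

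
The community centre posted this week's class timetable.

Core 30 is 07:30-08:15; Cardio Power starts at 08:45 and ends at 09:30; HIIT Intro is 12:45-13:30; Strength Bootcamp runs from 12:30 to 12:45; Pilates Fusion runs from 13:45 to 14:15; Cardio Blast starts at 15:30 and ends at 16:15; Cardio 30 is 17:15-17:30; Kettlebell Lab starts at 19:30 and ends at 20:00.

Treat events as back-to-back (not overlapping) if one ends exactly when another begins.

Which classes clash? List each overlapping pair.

Sorted by start: Core 30, Cardio Power, Strength Bootcamp, HIIT Intro, Pilates Fusion, Cardio Blast, Cardio 30, Kettlebell Lab.
Cardio Power starts after Core 30 ends — done with Core 30.
Strength Bootcamp starts after Cardio Power ends — done with Cardio Power.
HIIT Intro starts exactly when Strength Bootcamp ends (back-to-back, no overlap) — done with Strength Bootcamp.
Pilates Fusion starts after HIIT Intro ends — done with HIIT Intro.
Cardio Blast starts after Pilates Fusion ends — done with Pilates Fusion.
Cardio 30 starts after Cardio Blast ends — done with Cardio Blast.
Kettlebell Lab starts after Cardio 30 ends.

no conflicts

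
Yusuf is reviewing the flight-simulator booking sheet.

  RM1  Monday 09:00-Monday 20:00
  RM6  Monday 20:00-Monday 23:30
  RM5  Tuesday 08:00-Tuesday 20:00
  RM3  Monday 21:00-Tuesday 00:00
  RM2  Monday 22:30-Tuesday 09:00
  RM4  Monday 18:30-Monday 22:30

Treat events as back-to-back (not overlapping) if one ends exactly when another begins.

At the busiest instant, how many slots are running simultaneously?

3

Walk through starts and ends in time order (an end at T is processed before a start at T):
Monday 09:00 start RM1 → 1
Monday 18:30 start RM4 → 2
Monday 20:00 end RM1 → 1
Monday 20:00 start RM6 → 2
Monday 21:00 start RM3 → 3
Monday 22:30 end RM4 → 2
Monday 22:30 start RM2 → 3
Monday 23:30 end RM6 → 2
Tuesday 00:00 end RM3 → 1
Tuesday 08:00 start RM5 → 2
Tuesday 09:00 end RM2 → 1
Tuesday 20:00 end RM5 → 0
Peak is 3, at Monday 21:00 (RM3, RM4, RM6).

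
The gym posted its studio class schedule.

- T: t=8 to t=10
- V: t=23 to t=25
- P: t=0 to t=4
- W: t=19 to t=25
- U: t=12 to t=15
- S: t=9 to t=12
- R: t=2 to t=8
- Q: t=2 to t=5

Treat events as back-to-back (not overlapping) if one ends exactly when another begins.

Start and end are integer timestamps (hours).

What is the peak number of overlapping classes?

Sort all start/end points and keep a running count:
t=0 start P → 1
t=2 start Q → 2
t=2 start R → 3
t=4 end P → 2
t=5 end Q → 1
t=8 end R → 0
t=8 start T → 1
t=9 start S → 2
t=10 end T → 1
t=12 end S → 0
t=12 start U → 1
t=15 end U → 0
t=19 start W → 1
t=23 start V → 2
t=25 end V → 1
t=25 end W → 0
Peak is 3, at t=2 (P, Q, R).

3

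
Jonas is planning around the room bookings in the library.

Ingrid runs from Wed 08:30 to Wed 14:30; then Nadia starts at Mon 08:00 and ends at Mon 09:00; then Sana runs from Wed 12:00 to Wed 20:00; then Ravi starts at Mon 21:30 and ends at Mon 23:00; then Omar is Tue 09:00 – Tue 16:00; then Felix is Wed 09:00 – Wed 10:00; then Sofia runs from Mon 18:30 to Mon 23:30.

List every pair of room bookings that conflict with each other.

Felix & Ingrid, Ingrid & Sana, Ravi & Sofia

Two intervals overlap when each starts before the other ends.
Sorted by start: Nadia, Sofia, Ravi, Omar, Ingrid, Felix, Sana.
Sofia starts after Nadia ends, so Nadia has no further overlaps.
Ravi starts before Sofia ends → Sofia and Ravi overlap.
Omar starts after Sofia ends, so Sofia has no further overlaps.
Omar starts after Ravi ends, so Ravi has no further overlaps.
Ingrid starts after Omar ends, so Omar has no further overlaps.
Felix starts before Ingrid ends → Ingrid and Felix overlap.
Sana starts before Ingrid ends → Ingrid and Sana overlap.
Sana starts after Felix ends.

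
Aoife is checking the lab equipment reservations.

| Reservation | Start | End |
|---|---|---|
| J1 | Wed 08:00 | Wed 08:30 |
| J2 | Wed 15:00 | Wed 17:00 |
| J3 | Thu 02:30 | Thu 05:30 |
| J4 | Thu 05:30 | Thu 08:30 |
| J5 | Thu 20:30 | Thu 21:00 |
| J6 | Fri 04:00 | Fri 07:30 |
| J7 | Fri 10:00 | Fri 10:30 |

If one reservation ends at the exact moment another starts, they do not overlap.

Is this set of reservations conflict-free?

Yes

Sorted by start: J1, J2, J3, J4, J5, J6, J7.
J2 starts after J1 ends — done with J1.
J3 starts after J2 ends — done with J2.
J4 starts exactly when J3 ends (back-to-back, no overlap) — done with J3.
J5 starts after J4 ends — done with J4.
J6 starts after J5 ends — done with J5.
J7 starts after J6 ends.
Every pair is clear; the schedule has no overlaps.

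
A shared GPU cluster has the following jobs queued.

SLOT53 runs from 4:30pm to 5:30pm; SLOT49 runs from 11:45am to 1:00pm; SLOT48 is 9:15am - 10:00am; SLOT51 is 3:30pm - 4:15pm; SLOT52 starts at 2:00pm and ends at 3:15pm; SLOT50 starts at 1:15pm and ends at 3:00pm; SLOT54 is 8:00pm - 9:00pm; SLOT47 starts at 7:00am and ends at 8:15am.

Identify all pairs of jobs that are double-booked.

SLOT50 & SLOT52

Sorted by start: SLOT47, SLOT48, SLOT49, SLOT50, SLOT52, SLOT51, SLOT53, SLOT54.
SLOT48 starts after SLOT47 ends; SLOT47 is clear from here.
SLOT49 starts after SLOT48 ends; SLOT48 is clear from here.
SLOT50 starts after SLOT49 ends; SLOT49 is clear from here.
SLOT52 starts before SLOT50 ends → SLOT50 and SLOT52 overlap.
SLOT51 starts after SLOT50 ends; SLOT50 is clear from here.
SLOT51 starts after SLOT52 ends; SLOT52 is clear from here.
SLOT53 starts after SLOT51 ends; SLOT51 is clear from here.
SLOT54 starts after SLOT53 ends.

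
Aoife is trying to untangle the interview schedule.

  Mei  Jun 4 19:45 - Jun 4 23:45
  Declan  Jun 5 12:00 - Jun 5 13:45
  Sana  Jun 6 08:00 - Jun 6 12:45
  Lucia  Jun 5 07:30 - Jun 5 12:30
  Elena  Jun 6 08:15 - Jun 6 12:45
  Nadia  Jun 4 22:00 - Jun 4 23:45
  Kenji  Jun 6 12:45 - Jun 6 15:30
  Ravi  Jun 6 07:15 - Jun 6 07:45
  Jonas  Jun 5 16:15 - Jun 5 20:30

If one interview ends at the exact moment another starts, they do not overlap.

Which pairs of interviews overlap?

Declan & Lucia, Elena & Sana, Mei & Nadia

Check each pair: they overlap iff neither finishes before the other starts.
Sorted by start: Mei, Nadia, Lucia, Declan, Jonas, Ravi, Sana, Elena, Kenji.
Nadia starts before Mei ends → Mei and Nadia overlap.
Lucia starts after Mei ends, so nothing later overlaps Mei either.
Lucia starts after Nadia ends, so nothing later overlaps Nadia either.
Declan starts before Lucia ends → Lucia and Declan overlap.
Jonas starts after Lucia ends, so nothing later overlaps Lucia either.
Jonas starts after Declan ends, so nothing later overlaps Declan either.
Ravi starts after Jonas ends, so nothing later overlaps Jonas either.
Sana starts after Ravi ends, so nothing later overlaps Ravi either.
Elena starts before Sana ends → Sana and Elena overlap.
Kenji starts exactly when Sana ends (back-to-back, no overlap).
Kenji starts exactly when Elena ends (back-to-back, no overlap).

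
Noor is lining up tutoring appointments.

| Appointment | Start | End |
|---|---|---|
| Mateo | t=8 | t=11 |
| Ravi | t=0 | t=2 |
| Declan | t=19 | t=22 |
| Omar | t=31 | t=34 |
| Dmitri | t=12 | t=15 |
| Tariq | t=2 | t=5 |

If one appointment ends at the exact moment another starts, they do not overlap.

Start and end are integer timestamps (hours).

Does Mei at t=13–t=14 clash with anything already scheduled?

Ravi: ends t=2 at or before Mei starts t=13 → clear.
Tariq: ends t=5 at or before Mei starts t=13 → clear.
Mateo: ends t=11 at or before Mei starts t=13 → clear.
Dmitri: starts t=12 before Mei ends t=14, and ends t=15 after Mei starts t=13 → overlap.
Declan: starts t=19 at or after Mei ends t=14 → clear.
Omar: starts t=31 at or after Mei ends t=14 → clear.
Mei overlaps Dmitri.

Yes — it overlaps Dmitri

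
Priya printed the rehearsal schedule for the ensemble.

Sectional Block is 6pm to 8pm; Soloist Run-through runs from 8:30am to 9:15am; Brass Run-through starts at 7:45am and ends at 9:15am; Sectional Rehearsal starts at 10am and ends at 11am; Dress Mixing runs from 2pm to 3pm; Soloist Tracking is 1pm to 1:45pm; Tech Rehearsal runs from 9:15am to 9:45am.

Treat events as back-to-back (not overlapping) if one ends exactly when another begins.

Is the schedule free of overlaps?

Sorted by start: Brass Run-through, Soloist Run-through, Tech Rehearsal, Sectional Rehearsal, Soloist Tracking, Dress Mixing, Sectional Block.
Soloist Run-through starts before Brass Run-through ends → Brass Run-through and Soloist Run-through overlap.
That's a conflict, so the schedule is not conflict-free.

No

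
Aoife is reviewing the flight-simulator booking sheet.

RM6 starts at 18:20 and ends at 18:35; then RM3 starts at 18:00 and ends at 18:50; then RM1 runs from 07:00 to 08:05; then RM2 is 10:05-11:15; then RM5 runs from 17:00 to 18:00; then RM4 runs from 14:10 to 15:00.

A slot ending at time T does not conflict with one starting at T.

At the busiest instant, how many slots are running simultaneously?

Sort all start/end points and keep a running count:
07:00 start RM1 → 1
08:05 end RM1 → 0
10:05 start RM2 → 1
11:15 end RM2 → 0
14:10 start RM4 → 1
15:00 end RM4 → 0
17:00 start RM5 → 1
18:00 end RM5 → 0
18:00 start RM3 → 1
18:20 start RM6 → 2
18:35 end RM6 → 1
18:50 end RM3 → 0
Peak is 2, at 18:20 (RM3, RM6).

2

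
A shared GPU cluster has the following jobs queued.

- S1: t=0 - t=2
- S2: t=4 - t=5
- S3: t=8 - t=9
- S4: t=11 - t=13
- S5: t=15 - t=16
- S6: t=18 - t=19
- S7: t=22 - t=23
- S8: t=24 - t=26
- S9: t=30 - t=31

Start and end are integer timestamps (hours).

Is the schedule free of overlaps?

Yes

Sorted by start: S1, S2, S3, S4, S5, S6, S7, S8, S9.
S2 starts after S1 ends — done with S1.
S3 starts after S2 ends — done with S2.
S4 starts after S3 ends — done with S3.
S5 starts after S4 ends — done with S4.
S6 starts after S5 ends — done with S5.
S7 starts after S6 ends — done with S6.
S8 starts after S7 ends — done with S7.
S9 starts after S8 ends.
Every pair is clear; the schedule has no overlaps.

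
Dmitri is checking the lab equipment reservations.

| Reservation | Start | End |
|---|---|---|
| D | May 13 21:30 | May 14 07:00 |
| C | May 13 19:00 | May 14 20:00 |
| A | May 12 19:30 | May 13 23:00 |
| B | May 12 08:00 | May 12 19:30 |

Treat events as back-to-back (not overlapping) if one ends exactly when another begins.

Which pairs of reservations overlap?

A & C, A & D, C & D

Sorted by start: B, A, C, D.
A starts exactly when B ends (back-to-back, no overlap), so nothing later overlaps B either.
C starts before A ends → A and C overlap.
D starts before A ends → A and D overlap.
D starts before C ends → C and D overlap.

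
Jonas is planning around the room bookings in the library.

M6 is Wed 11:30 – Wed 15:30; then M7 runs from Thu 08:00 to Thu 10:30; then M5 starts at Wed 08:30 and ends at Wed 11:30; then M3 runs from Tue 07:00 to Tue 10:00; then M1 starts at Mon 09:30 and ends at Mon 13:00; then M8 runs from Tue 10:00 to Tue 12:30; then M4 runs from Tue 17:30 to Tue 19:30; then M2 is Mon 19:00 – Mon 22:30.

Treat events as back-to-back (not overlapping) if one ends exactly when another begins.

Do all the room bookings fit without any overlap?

Check each pair: they overlap iff neither finishes before the other starts.
Sorted by start: M1, M2, M3, M8, M4, M5, M6, M7.
M2 starts after M1 ends, so nothing later overlaps M1 either.
M3 starts after M2 ends, so nothing later overlaps M2 either.
M8 starts exactly when M3 ends (back-to-back, no overlap), so nothing later overlaps M3 either.
M4 starts after M8 ends, so nothing later overlaps M8 either.
M5 starts after M4 ends, so nothing later overlaps M4 either.
M6 starts exactly when M5 ends (back-to-back, no overlap), so nothing later overlaps M5 either.
M7 starts after M6 ends.
Every pair is clear; the schedule has no overlaps.

Yes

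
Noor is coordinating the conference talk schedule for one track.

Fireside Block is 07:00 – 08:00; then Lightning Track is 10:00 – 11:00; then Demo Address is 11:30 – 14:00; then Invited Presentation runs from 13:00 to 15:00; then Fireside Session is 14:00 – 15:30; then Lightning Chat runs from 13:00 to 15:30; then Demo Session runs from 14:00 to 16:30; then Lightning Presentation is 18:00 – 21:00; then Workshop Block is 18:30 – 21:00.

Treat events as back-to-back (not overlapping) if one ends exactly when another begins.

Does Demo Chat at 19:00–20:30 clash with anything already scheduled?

Fireside Block: ends 08:00 at or before Demo Chat starts 19:00 → clear.
Lightning Track: ends 11:00 at or before Demo Chat starts 19:00 → clear.
Demo Address: ends 14:00 at or before Demo Chat starts 19:00 → clear.
Invited Presentation: ends 15:00 at or before Demo Chat starts 19:00 → clear.
Lightning Chat: ends 15:30 at or before Demo Chat starts 19:00 → clear.
Fireside Session: ends 15:30 at or before Demo Chat starts 19:00 → clear.
Demo Session: ends 16:30 at or before Demo Chat starts 19:00 → clear.
Lightning Presentation: starts 18:00 before Demo Chat ends 20:30, and ends 21:00 after Demo Chat starts 19:00 → overlap.
Workshop Block: starts 18:30 before Demo Chat ends 20:30, and ends 21:00 after Demo Chat starts 19:00 → overlap.
Demo Chat overlaps Lightning Presentation, Workshop Block.

Yes — it overlaps Lightning Presentation, Workshop Block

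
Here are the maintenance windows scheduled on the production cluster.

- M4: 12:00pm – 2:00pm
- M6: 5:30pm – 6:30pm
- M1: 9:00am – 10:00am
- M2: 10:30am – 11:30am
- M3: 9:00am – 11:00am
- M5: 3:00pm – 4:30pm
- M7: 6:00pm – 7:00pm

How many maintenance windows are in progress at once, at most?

2

Walk through starts and ends in time order (an end at T is processed before a start at T):
9:00am start M1 → 1
9:00am start M3 → 2
10:00am end M1 → 1
10:30am start M2 → 2
11:00am end M3 → 1
11:30am end M2 → 0
12:00pm start M4 → 1
2:00pm end M4 → 0
3:00pm start M5 → 1
4:30pm end M5 → 0
5:30pm start M6 → 1
6:00pm start M7 → 2
6:30pm end M6 → 1
7:00pm end M7 → 0
Peak is 2, at 9:00am (M1, M3).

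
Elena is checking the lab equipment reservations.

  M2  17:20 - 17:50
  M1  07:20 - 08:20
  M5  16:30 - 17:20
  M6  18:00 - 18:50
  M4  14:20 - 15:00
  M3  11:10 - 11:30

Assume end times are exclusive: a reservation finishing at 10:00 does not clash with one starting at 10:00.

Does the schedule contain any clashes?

No

Sorted by start: M1, M3, M4, M5, M2, M6.
M3 starts after M1 ends — done with M1.
M4 starts after M3 ends — done with M3.
M5 starts after M4 ends — done with M4.
M2 starts exactly when M5 ends (back-to-back, no overlap) — done with M5.
M6 starts after M2 ends.
Every pair is clear; the schedule has no overlaps.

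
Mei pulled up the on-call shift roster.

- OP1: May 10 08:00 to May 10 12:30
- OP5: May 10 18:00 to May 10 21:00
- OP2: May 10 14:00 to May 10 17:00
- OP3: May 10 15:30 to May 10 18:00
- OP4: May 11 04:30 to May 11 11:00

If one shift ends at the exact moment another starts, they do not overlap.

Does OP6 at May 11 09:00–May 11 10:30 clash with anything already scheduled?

Yes — it overlaps OP4

OP1: ends May 10 12:30 at or before OP6 starts May 11 09:00 → clear.
OP2: ends May 10 17:00 at or before OP6 starts May 11 09:00 → clear.
OP3: ends May 10 18:00 at or before OP6 starts May 11 09:00 → clear.
OP5: ends May 10 21:00 at or before OP6 starts May 11 09:00 → clear.
OP4: starts May 11 04:30 before OP6 ends May 11 10:30, and ends May 11 11:00 after OP6 starts May 11 09:00 → overlap.
OP6 overlaps OP4.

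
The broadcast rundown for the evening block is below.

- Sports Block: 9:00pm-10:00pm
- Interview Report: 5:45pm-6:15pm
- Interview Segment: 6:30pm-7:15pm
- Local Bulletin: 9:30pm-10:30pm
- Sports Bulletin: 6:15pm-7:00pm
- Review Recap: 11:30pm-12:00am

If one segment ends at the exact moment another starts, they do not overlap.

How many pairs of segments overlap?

Sorted by start: Interview Report, Sports Bulletin, Interview Segment, Sports Block, Local Bulletin, Review Recap.
Sports Bulletin starts exactly when Interview Report ends (back-to-back, no overlap); Interview Report is clear from here.
Interview Segment starts before Sports Bulletin ends → Sports Bulletin and Interview Segment overlap.
Sports Block starts after Sports Bulletin ends; Sports Bulletin is clear from here.
Sports Block starts after Interview Segment ends; Interview Segment is clear from here.
Local Bulletin starts before Sports Block ends → Sports Block and Local Bulletin overlap.
Review Recap starts after Sports Block ends.
Review Recap starts after Local Bulletin ends.
Overlapping pairs: Interview Segment & Sports Bulletin, Local Bulletin & Sports Block — 2 in total.

2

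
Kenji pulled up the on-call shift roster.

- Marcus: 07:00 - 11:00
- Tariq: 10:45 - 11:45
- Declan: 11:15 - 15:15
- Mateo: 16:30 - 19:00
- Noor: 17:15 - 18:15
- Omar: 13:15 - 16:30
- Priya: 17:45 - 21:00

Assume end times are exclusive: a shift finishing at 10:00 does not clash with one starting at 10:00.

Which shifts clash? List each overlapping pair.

Sorted by start: Marcus, Tariq, Declan, Omar, Mateo, Noor, Priya.
Tariq starts before Marcus ends → Marcus and Tariq overlap.
Declan starts after Marcus ends, so nothing later overlaps Marcus either.
Declan starts before Tariq ends → Tariq and Declan overlap.
Omar starts after Tariq ends, so nothing later overlaps Tariq either.
Omar starts before Declan ends → Declan and Omar overlap.
Mateo starts after Declan ends, so nothing later overlaps Declan either.
Mateo starts exactly when Omar ends (back-to-back, no overlap), so nothing later overlaps Omar either.
Noor starts before Mateo ends → Mateo and Noor overlap.
Priya starts before Mateo ends → Mateo and Priya overlap.
Priya starts before Noor ends → Noor and Priya overlap.

Declan & Omar, Declan & Tariq, Marcus & Tariq, Mateo & Noor, Mateo & Priya, Noor & Priya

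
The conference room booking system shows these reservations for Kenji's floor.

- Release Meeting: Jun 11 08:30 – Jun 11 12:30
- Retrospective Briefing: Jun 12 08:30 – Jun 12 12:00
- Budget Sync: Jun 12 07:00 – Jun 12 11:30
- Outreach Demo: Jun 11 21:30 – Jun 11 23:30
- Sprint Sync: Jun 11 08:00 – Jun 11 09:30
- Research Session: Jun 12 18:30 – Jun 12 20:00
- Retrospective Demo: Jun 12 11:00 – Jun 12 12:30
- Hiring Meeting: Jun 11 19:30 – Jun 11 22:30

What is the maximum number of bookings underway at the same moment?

3

Sort all start/end points and keep a running count:
Jun 11 08:00 start Sprint Sync → 1
Jun 11 08:30 start Release Meeting → 2
Jun 11 09:30 end Sprint Sync → 1
Jun 11 12:30 end Release Meeting → 0
Jun 11 19:30 start Hiring Meeting → 1
Jun 11 21:30 start Outreach Demo → 2
Jun 11 22:30 end Hiring Meeting → 1
Jun 11 23:30 end Outreach Demo → 0
Jun 12 07:00 start Budget Sync → 1
Jun 12 08:30 start Retrospective Briefing → 2
Jun 12 11:00 start Retrospective Demo → 3
Jun 12 11:30 end Budget Sync → 2
Jun 12 12:00 end Retrospective Briefing → 1
Jun 12 12:30 end Retrospective Demo → 0
Jun 12 18:30 start Research Session → 1
Jun 12 20:00 end Research Session → 0
Peak is 3, at Jun 12 11:00 (Budget Sync, Retrospective Briefing, Retrospective Demo).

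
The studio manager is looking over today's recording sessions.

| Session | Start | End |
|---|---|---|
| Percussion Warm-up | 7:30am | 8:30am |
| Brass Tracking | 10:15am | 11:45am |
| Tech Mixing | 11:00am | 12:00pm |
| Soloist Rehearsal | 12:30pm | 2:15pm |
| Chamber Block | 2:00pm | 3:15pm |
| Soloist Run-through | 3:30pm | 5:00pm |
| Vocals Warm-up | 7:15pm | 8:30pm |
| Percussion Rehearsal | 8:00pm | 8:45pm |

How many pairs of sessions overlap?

Sorted by start: Percussion Warm-up, Brass Tracking, Tech Mixing, Soloist Rehearsal, Chamber Block, Soloist Run-through, Vocals Warm-up, Percussion Rehearsal.
Brass Tracking starts after Percussion Warm-up ends — done with Percussion Warm-up.
Tech Mixing starts before Brass Tracking ends → Brass Tracking and Tech Mixing overlap.
Soloist Rehearsal starts after Brass Tracking ends — done with Brass Tracking.
Soloist Rehearsal starts after Tech Mixing ends — done with Tech Mixing.
Chamber Block starts before Soloist Rehearsal ends → Soloist Rehearsal and Chamber Block overlap.
Soloist Run-through starts after Soloist Rehearsal ends — done with Soloist Rehearsal.
Soloist Run-through starts after Chamber Block ends — done with Chamber Block.
Vocals Warm-up starts after Soloist Run-through ends — done with Soloist Run-through.
Percussion Rehearsal starts before Vocals Warm-up ends → Vocals Warm-up and Percussion Rehearsal overlap.
Overlapping pairs: Brass Tracking & Tech Mixing, Chamber Block & Soloist Rehearsal, Percussion Rehearsal & Vocals Warm-up — 3 in total.

3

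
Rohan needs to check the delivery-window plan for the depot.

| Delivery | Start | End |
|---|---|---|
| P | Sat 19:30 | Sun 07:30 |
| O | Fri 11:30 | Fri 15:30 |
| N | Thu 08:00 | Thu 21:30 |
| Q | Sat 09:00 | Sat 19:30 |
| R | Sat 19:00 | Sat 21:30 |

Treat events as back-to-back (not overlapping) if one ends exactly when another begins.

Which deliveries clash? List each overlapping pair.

Sorted by start: N, O, Q, R, P.
O starts after N ends — done with N.
Q starts after O ends — done with O.
R starts before Q ends → Q and R overlap.
P starts exactly when Q ends (back-to-back, no overlap).
P starts before R ends → R and P overlap.

P & R, Q & R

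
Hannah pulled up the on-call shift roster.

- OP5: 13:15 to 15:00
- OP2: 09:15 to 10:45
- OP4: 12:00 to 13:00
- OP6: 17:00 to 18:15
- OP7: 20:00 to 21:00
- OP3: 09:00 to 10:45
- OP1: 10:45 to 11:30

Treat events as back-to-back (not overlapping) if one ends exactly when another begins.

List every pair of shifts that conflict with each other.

Two intervals overlap when each starts before the other ends.
Sorted by start: OP3, OP2, OP1, OP4, OP5, OP6, OP7.
OP2 starts before OP3 ends → OP3 and OP2 overlap.
OP1 starts exactly when OP3 ends (back-to-back, no overlap); OP3 is clear from here.
OP1 starts exactly when OP2 ends (back-to-back, no overlap); OP2 is clear from here.
OP4 starts after OP1 ends; OP1 is clear from here.
OP5 starts after OP4 ends; OP4 is clear from here.
OP6 starts after OP5 ends; OP5 is clear from here.
OP7 starts after OP6 ends.

OP2 & OP3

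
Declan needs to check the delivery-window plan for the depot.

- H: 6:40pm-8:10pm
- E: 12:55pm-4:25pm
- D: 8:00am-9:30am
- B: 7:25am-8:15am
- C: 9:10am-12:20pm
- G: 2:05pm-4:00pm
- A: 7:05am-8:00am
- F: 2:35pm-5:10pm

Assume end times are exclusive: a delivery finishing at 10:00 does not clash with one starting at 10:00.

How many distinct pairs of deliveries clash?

Check each pair: they overlap iff neither finishes before the other starts.
Sorted by start: A, B, D, C, E, G, F, H.
B starts before A ends → A and B overlap.
D starts exactly when A ends (back-to-back, no overlap); A is clear from here.
D starts before B ends → B and D overlap.
C starts after B ends; B is clear from here.
C starts before D ends → D and C overlap.
E starts after D ends; D is clear from here.
E starts after C ends; C is clear from here.
G starts before E ends → E and G overlap.
F starts before E ends → E and F overlap.
H starts after E ends.
F starts before G ends → G and F overlap.
H starts after G ends.
H starts after F ends.
Overlapping pairs: A & B, B & D, C & D, E & F, E & G, F & G — 6 in total.

6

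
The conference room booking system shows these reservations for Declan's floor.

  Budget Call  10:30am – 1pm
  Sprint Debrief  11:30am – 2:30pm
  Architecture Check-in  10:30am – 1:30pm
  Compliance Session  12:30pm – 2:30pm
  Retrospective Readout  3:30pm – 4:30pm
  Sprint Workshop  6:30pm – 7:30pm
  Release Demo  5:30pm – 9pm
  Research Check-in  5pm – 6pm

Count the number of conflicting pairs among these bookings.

8

Check each pair: they overlap iff neither finishes before the other starts.
Sorted by start: Budget Call, Architecture Check-in, Sprint Debrief, Compliance Session, Retrospective Readout, Research Check-in, Release Demo, Sprint Workshop.
Architecture Check-in starts before Budget Call ends → Budget Call and Architecture Check-in overlap.
Sprint Debrief starts before Budget Call ends → Budget Call and Sprint Debrief overlap.
Compliance Session starts before Budget Call ends → Budget Call and Compliance Session overlap.
Retrospective Readout starts after Budget Call ends; Budget Call is clear from here.
Sprint Debrief starts before Architecture Check-in ends → Architecture Check-in and Sprint Debrief overlap.
Compliance Session starts before Architecture Check-in ends → Architecture Check-in and Compliance Session overlap.
Retrospective Readout starts after Architecture Check-in ends; Architecture Check-in is clear from here.
Compliance Session starts before Sprint Debrief ends → Sprint Debrief and Compliance Session overlap.
Retrospective Readout starts after Sprint Debrief ends; Sprint Debrief is clear from here.
Retrospective Readout starts after Compliance Session ends; Compliance Session is clear from here.
Research Check-in starts after Retrospective Readout ends; Retrospective Readout is clear from here.
Release Demo starts before Research Check-in ends → Research Check-in and Release Demo overlap.
Sprint Workshop starts after Research Check-in ends.
Sprint Workshop starts before Release Demo ends → Release Demo and Sprint Workshop overlap.
Overlapping pairs: Architecture Check-in & Budget Call, Architecture Check-in & Compliance Session, Architecture Check-in & Sprint Debrief, Budget Call & Compliance Session, Budget Call & Sprint Debrief, Compliance Session & Sprint Debrief, Release Demo & Research Check-in, Release Demo & Sprint Workshop — 8 in total.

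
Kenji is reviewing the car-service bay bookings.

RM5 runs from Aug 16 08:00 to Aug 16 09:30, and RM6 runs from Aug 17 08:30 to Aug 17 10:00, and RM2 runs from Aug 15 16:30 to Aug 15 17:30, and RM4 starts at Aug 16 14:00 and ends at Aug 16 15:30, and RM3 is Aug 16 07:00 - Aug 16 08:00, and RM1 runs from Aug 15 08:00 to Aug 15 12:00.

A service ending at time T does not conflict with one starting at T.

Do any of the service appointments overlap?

No

Sorted by start: RM1, RM2, RM3, RM5, RM4, RM6.
RM2 starts after RM1 ends; RM1 is clear from here.
RM3 starts after RM2 ends; RM2 is clear from here.
RM5 starts exactly when RM3 ends (back-to-back, no overlap); RM3 is clear from here.
RM4 starts after RM5 ends; RM5 is clear from here.
RM6 starts after RM4 ends.
Every pair is clear; the schedule has no overlaps.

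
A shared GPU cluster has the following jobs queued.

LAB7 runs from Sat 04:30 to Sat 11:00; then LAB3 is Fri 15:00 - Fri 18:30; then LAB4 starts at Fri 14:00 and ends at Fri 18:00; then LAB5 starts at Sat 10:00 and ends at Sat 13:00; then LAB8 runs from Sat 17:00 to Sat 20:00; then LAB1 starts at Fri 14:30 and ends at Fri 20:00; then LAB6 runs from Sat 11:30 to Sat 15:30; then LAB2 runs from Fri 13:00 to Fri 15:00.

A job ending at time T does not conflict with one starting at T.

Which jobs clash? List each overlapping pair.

LAB1 & LAB2, LAB1 & LAB3, LAB1 & LAB4, LAB2 & LAB4, LAB3 & LAB4, LAB5 & LAB6, LAB5 & LAB7

Two intervals overlap when each starts before the other ends.
Sorted by start: LAB2, LAB4, LAB1, LAB3, LAB7, LAB5, LAB6, LAB8.
LAB4 starts before LAB2 ends → LAB2 and LAB4 overlap.
LAB1 starts before LAB2 ends → LAB2 and LAB1 overlap.
LAB3 starts exactly when LAB2 ends (back-to-back, no overlap), so nothing later overlaps LAB2 either.
LAB1 starts before LAB4 ends → LAB4 and LAB1 overlap.
LAB3 starts before LAB4 ends → LAB4 and LAB3 overlap.
LAB7 starts after LAB4 ends, so nothing later overlaps LAB4 either.
LAB3 starts before LAB1 ends → LAB1 and LAB3 overlap.
LAB7 starts after LAB1 ends, so nothing later overlaps LAB1 either.
LAB7 starts after LAB3 ends, so nothing later overlaps LAB3 either.
LAB5 starts before LAB7 ends → LAB7 and LAB5 overlap.
LAB6 starts after LAB7 ends, so nothing later overlaps LAB7 either.
LAB6 starts before LAB5 ends → LAB5 and LAB6 overlap.
LAB8 starts after LAB5 ends.
LAB8 starts after LAB6 ends.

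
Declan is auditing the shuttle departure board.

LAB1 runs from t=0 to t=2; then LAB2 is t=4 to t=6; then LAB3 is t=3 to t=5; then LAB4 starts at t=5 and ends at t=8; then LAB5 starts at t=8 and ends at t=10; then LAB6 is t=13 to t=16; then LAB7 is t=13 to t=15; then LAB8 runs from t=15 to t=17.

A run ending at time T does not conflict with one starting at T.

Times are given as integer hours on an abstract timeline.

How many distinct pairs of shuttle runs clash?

Two intervals overlap when each starts before the other ends.
Sorted by start: LAB1, LAB3, LAB2, LAB4, LAB5, LAB6, LAB7, LAB8.
LAB3 starts after LAB1 ends — done with LAB1.
LAB2 starts before LAB3 ends → LAB3 and LAB2 overlap.
LAB4 starts exactly when LAB3 ends (back-to-back, no overlap) — done with LAB3.
LAB4 starts before LAB2 ends → LAB2 and LAB4 overlap.
LAB5 starts after LAB2 ends — done with LAB2.
LAB5 starts exactly when LAB4 ends (back-to-back, no overlap) — done with LAB4.
LAB6 starts after LAB5 ends — done with LAB5.
LAB7 starts before LAB6 ends → LAB6 and LAB7 overlap.
LAB8 starts before LAB6 ends → LAB6 and LAB8 overlap.
LAB8 starts exactly when LAB7 ends (back-to-back, no overlap).
Overlapping pairs: LAB2 & LAB3, LAB2 & LAB4, LAB6 & LAB7, LAB6 & LAB8 — 4 in total.

4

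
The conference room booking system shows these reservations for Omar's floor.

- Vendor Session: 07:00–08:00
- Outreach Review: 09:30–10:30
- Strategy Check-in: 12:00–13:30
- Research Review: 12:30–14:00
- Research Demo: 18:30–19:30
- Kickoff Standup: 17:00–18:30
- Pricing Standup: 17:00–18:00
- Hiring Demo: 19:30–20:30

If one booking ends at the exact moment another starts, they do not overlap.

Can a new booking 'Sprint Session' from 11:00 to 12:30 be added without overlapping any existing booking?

Vendor Session: ends 08:00 at or before Sprint Session starts 11:00 → clear.
Outreach Review: ends 10:30 at or before Sprint Session starts 11:00 → clear.
Strategy Check-in: starts 12:00 before Sprint Session ends 12:30, and ends 13:30 after Sprint Session starts 11:00 → overlap.
Research Review: starts 12:30 at or after Sprint Session ends 12:30 → clear.
Kickoff Standup: starts 17:00 at or after Sprint Session ends 12:30 → clear.
Pricing Standup: starts 17:00 at or after Sprint Session ends 12:30 → clear.
Research Demo: starts 18:30 at or after Sprint Session ends 12:30 → clear.
Hiring Demo: starts 19:30 at or after Sprint Session ends 12:30 → clear.
Sprint Session overlaps Strategy Check-in.

No — it overlaps Strategy Check-in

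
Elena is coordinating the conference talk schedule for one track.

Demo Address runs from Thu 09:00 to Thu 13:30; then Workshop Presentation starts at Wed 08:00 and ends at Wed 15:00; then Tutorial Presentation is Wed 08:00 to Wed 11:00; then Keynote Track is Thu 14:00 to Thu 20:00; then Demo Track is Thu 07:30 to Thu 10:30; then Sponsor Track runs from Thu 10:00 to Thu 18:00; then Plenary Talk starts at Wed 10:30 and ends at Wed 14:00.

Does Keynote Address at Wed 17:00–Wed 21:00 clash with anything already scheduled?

No — it doesn't clash with anything

Tutorial Presentation: ends Wed 11:00 at or before Keynote Address starts Wed 17:00 → clear.
Workshop Presentation: ends Wed 15:00 at or before Keynote Address starts Wed 17:00 → clear.
Plenary Talk: ends Wed 14:00 at or before Keynote Address starts Wed 17:00 → clear.
Demo Track: starts Thu 07:30 at or after Keynote Address ends Wed 21:00 → clear.
Demo Address: starts Thu 09:00 at or after Keynote Address ends Wed 21:00 → clear.
Sponsor Track: starts Thu 10:00 at or after Keynote Address ends Wed 21:00 → clear.
Keynote Track: starts Thu 14:00 at or after Keynote Address ends Wed 21:00 → clear.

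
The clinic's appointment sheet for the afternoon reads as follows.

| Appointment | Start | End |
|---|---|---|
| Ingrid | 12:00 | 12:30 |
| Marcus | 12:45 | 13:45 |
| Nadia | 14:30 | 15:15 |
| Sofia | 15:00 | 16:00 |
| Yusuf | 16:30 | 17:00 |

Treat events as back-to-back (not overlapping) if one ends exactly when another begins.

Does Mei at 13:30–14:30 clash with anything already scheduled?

Yes — it overlaps Marcus

Ingrid: ends 12:30 at or before Mei starts 13:30 → clear.
Marcus: starts 12:45 before Mei ends 14:30, and ends 13:45 after Mei starts 13:30 → overlap.
Nadia: starts 14:30 at or after Mei ends 14:30 → clear.
Sofia: starts 15:00 at or after Mei ends 14:30 → clear.
Yusuf: starts 16:30 at or after Mei ends 14:30 → clear.
Mei overlaps Marcus.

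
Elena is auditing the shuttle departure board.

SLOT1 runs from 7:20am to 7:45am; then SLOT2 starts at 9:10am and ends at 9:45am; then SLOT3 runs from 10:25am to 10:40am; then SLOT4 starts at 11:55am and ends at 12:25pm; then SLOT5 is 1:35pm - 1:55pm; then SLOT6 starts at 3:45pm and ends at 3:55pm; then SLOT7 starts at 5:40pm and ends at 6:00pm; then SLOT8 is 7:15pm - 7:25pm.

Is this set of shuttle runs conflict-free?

Sorted by start: SLOT1, SLOT2, SLOT3, SLOT4, SLOT5, SLOT6, SLOT7, SLOT8.
SLOT2 starts after SLOT1 ends, so nothing later overlaps SLOT1 either.
SLOT3 starts after SLOT2 ends, so nothing later overlaps SLOT2 either.
SLOT4 starts after SLOT3 ends, so nothing later overlaps SLOT3 either.
SLOT5 starts after SLOT4 ends, so nothing later overlaps SLOT4 either.
SLOT6 starts after SLOT5 ends, so nothing later overlaps SLOT5 either.
SLOT7 starts after SLOT6 ends, so nothing later overlaps SLOT6 either.
SLOT8 starts after SLOT7 ends.
Every pair is clear; the schedule has no overlaps.

Yes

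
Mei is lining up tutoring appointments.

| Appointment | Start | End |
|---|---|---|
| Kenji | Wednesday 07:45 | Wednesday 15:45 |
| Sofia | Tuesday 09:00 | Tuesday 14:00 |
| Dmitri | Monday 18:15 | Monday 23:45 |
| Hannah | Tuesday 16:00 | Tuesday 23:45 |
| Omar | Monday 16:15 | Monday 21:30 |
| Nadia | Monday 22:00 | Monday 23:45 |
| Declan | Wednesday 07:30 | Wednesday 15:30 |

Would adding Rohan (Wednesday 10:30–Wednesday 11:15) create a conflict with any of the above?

Yes — it overlaps Declan, Kenji

Omar: ends Monday 21:30 at or before Rohan starts Wednesday 10:30 → clear.
Dmitri: ends Monday 23:45 at or before Rohan starts Wednesday 10:30 → clear.
Nadia: ends Monday 23:45 at or before Rohan starts Wednesday 10:30 → clear.
Sofia: ends Tuesday 14:00 at or before Rohan starts Wednesday 10:30 → clear.
Hannah: ends Tuesday 23:45 at or before Rohan starts Wednesday 10:30 → clear.
Declan: starts Wednesday 07:30 before Rohan ends Wednesday 11:15, and ends Wednesday 15:30 after Rohan starts Wednesday 10:30 → overlap.
Kenji: starts Wednesday 07:45 before Rohan ends Wednesday 11:15, and ends Wednesday 15:45 after Rohan starts Wednesday 10:30 → overlap.
Rohan overlaps Declan, Kenji.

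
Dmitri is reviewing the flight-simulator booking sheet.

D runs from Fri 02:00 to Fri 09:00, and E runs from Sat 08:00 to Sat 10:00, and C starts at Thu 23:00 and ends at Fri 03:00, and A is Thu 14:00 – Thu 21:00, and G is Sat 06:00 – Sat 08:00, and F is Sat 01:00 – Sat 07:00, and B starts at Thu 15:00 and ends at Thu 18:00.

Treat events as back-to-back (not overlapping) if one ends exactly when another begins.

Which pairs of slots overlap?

A & B, C & D, F & G

Sorted by start: A, B, C, D, F, G, E.
B starts before A ends → A and B overlap.
C starts after A ends, so A has no further overlaps.
C starts after B ends, so B has no further overlaps.
D starts before C ends → C and D overlap.
F starts after C ends, so C has no further overlaps.
F starts after D ends, so D has no further overlaps.
G starts before F ends → F and G overlap.
E starts after F ends.
E starts exactly when G ends (back-to-back, no overlap).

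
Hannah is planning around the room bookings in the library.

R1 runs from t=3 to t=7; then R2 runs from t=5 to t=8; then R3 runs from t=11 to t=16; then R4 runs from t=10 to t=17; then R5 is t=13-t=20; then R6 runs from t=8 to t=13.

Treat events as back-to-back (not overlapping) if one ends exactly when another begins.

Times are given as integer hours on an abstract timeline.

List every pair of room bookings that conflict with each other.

R1 & R2, R3 & R4, R3 & R5, R3 & R6, R4 & R5, R4 & R6

Sorted by start: R1, R2, R6, R4, R3, R5.
R2 starts before R1 ends → R1 and R2 overlap.
R6 starts after R1 ends — done with R1.
R6 starts exactly when R2 ends (back-to-back, no overlap) — done with R2.
R4 starts before R6 ends → R6 and R4 overlap.
R3 starts before R6 ends → R6 and R3 overlap.
R5 starts exactly when R6 ends (back-to-back, no overlap).
R3 starts before R4 ends → R4 and R3 overlap.
R5 starts before R4 ends → R4 and R5 overlap.
R5 starts before R3 ends → R3 and R5 overlap.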